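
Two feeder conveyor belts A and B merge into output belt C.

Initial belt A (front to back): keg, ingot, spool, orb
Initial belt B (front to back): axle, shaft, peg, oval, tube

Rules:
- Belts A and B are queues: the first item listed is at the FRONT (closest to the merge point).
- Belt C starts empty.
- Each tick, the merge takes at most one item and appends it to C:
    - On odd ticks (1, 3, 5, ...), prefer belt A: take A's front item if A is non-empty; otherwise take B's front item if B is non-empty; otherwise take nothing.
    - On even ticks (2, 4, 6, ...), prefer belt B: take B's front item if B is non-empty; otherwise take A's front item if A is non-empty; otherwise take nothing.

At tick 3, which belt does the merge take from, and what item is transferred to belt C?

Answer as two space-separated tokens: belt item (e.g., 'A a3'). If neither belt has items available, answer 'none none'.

Tick 1: prefer A, take keg from A; A=[ingot,spool,orb] B=[axle,shaft,peg,oval,tube] C=[keg]
Tick 2: prefer B, take axle from B; A=[ingot,spool,orb] B=[shaft,peg,oval,tube] C=[keg,axle]
Tick 3: prefer A, take ingot from A; A=[spool,orb] B=[shaft,peg,oval,tube] C=[keg,axle,ingot]

Answer: A ingot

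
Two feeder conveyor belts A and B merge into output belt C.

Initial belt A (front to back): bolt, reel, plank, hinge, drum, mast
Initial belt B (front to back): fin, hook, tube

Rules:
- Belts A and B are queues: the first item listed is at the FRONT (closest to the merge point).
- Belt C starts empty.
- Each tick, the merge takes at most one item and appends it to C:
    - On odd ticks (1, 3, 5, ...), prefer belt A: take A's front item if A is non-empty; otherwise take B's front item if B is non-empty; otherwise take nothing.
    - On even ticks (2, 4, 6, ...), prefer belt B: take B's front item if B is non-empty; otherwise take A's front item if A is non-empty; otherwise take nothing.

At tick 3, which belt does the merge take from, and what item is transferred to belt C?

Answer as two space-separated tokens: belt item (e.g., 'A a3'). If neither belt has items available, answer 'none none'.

Tick 1: prefer A, take bolt from A; A=[reel,plank,hinge,drum,mast] B=[fin,hook,tube] C=[bolt]
Tick 2: prefer B, take fin from B; A=[reel,plank,hinge,drum,mast] B=[hook,tube] C=[bolt,fin]
Tick 3: prefer A, take reel from A; A=[plank,hinge,drum,mast] B=[hook,tube] C=[bolt,fin,reel]

Answer: A reel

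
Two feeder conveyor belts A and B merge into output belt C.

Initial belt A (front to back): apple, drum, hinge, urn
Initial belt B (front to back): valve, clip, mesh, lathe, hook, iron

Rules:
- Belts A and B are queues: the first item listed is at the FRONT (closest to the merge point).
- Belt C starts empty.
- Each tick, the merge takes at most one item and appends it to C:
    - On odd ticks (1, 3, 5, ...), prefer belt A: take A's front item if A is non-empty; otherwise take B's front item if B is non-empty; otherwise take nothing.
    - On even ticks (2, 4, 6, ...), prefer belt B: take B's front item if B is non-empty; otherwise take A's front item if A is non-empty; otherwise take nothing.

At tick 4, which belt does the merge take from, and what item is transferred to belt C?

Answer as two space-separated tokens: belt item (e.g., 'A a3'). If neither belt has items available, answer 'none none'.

Answer: B clip

Derivation:
Tick 1: prefer A, take apple from A; A=[drum,hinge,urn] B=[valve,clip,mesh,lathe,hook,iron] C=[apple]
Tick 2: prefer B, take valve from B; A=[drum,hinge,urn] B=[clip,mesh,lathe,hook,iron] C=[apple,valve]
Tick 3: prefer A, take drum from A; A=[hinge,urn] B=[clip,mesh,lathe,hook,iron] C=[apple,valve,drum]
Tick 4: prefer B, take clip from B; A=[hinge,urn] B=[mesh,lathe,hook,iron] C=[apple,valve,drum,clip]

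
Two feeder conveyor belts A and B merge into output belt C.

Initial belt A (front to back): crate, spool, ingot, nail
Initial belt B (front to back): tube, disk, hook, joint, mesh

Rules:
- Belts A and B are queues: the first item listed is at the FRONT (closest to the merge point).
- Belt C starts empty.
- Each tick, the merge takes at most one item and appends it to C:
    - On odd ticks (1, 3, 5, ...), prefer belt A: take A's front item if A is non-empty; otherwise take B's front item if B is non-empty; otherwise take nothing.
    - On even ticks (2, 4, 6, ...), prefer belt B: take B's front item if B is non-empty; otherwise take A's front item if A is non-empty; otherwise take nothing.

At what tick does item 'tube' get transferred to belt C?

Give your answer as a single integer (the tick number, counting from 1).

Answer: 2

Derivation:
Tick 1: prefer A, take crate from A; A=[spool,ingot,nail] B=[tube,disk,hook,joint,mesh] C=[crate]
Tick 2: prefer B, take tube from B; A=[spool,ingot,nail] B=[disk,hook,joint,mesh] C=[crate,tube]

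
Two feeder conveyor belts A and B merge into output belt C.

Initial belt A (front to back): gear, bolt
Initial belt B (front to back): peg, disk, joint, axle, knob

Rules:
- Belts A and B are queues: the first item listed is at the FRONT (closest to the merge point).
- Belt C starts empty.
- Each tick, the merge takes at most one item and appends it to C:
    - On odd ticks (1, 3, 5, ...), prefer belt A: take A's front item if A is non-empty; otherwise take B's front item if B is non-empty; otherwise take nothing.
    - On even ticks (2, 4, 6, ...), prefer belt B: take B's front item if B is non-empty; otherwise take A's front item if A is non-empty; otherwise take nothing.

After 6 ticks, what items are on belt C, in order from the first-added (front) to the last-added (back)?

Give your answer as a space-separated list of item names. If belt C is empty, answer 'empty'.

Answer: gear peg bolt disk joint axle

Derivation:
Tick 1: prefer A, take gear from A; A=[bolt] B=[peg,disk,joint,axle,knob] C=[gear]
Tick 2: prefer B, take peg from B; A=[bolt] B=[disk,joint,axle,knob] C=[gear,peg]
Tick 3: prefer A, take bolt from A; A=[-] B=[disk,joint,axle,knob] C=[gear,peg,bolt]
Tick 4: prefer B, take disk from B; A=[-] B=[joint,axle,knob] C=[gear,peg,bolt,disk]
Tick 5: prefer A, take joint from B; A=[-] B=[axle,knob] C=[gear,peg,bolt,disk,joint]
Tick 6: prefer B, take axle from B; A=[-] B=[knob] C=[gear,peg,bolt,disk,joint,axle]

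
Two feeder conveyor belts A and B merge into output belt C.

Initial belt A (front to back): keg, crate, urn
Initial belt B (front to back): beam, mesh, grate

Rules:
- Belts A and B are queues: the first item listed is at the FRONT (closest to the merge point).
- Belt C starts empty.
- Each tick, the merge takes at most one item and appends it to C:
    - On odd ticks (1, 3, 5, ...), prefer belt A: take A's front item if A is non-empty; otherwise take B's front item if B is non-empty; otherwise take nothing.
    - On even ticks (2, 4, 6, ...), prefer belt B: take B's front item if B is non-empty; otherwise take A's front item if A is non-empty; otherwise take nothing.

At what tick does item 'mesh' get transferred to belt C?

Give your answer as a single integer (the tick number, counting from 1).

Answer: 4

Derivation:
Tick 1: prefer A, take keg from A; A=[crate,urn] B=[beam,mesh,grate] C=[keg]
Tick 2: prefer B, take beam from B; A=[crate,urn] B=[mesh,grate] C=[keg,beam]
Tick 3: prefer A, take crate from A; A=[urn] B=[mesh,grate] C=[keg,beam,crate]
Tick 4: prefer B, take mesh from B; A=[urn] B=[grate] C=[keg,beam,crate,mesh]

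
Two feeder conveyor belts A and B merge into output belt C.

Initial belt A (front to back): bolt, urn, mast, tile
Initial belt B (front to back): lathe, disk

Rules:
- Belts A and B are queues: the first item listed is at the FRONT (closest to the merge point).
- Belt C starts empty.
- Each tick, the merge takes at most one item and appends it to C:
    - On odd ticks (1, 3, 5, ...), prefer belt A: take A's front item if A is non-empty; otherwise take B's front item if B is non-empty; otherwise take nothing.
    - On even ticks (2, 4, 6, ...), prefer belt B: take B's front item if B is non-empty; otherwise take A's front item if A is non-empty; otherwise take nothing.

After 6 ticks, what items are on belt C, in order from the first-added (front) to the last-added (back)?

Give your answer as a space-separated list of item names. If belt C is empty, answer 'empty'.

Tick 1: prefer A, take bolt from A; A=[urn,mast,tile] B=[lathe,disk] C=[bolt]
Tick 2: prefer B, take lathe from B; A=[urn,mast,tile] B=[disk] C=[bolt,lathe]
Tick 3: prefer A, take urn from A; A=[mast,tile] B=[disk] C=[bolt,lathe,urn]
Tick 4: prefer B, take disk from B; A=[mast,tile] B=[-] C=[bolt,lathe,urn,disk]
Tick 5: prefer A, take mast from A; A=[tile] B=[-] C=[bolt,lathe,urn,disk,mast]
Tick 6: prefer B, take tile from A; A=[-] B=[-] C=[bolt,lathe,urn,disk,mast,tile]

Answer: bolt lathe urn disk mast tile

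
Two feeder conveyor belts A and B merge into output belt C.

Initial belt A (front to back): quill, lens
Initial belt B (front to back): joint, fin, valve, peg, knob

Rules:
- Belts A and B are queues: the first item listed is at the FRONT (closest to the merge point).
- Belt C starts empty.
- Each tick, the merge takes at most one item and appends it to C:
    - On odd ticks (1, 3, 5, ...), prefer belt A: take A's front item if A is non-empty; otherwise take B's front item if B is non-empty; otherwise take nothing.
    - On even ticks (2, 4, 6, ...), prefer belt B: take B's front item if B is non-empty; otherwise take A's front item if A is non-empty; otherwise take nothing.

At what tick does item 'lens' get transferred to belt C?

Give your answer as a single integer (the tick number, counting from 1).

Answer: 3

Derivation:
Tick 1: prefer A, take quill from A; A=[lens] B=[joint,fin,valve,peg,knob] C=[quill]
Tick 2: prefer B, take joint from B; A=[lens] B=[fin,valve,peg,knob] C=[quill,joint]
Tick 3: prefer A, take lens from A; A=[-] B=[fin,valve,peg,knob] C=[quill,joint,lens]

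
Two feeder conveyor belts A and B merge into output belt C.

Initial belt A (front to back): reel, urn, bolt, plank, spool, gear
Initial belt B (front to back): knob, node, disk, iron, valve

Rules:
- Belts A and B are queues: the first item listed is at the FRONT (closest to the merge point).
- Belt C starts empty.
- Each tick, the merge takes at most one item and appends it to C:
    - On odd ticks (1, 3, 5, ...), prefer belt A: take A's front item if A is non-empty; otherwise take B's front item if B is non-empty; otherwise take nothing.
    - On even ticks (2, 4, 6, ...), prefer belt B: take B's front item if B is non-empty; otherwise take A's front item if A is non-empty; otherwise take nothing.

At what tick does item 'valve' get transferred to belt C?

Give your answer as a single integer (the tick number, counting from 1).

Tick 1: prefer A, take reel from A; A=[urn,bolt,plank,spool,gear] B=[knob,node,disk,iron,valve] C=[reel]
Tick 2: prefer B, take knob from B; A=[urn,bolt,plank,spool,gear] B=[node,disk,iron,valve] C=[reel,knob]
Tick 3: prefer A, take urn from A; A=[bolt,plank,spool,gear] B=[node,disk,iron,valve] C=[reel,knob,urn]
Tick 4: prefer B, take node from B; A=[bolt,plank,spool,gear] B=[disk,iron,valve] C=[reel,knob,urn,node]
Tick 5: prefer A, take bolt from A; A=[plank,spool,gear] B=[disk,iron,valve] C=[reel,knob,urn,node,bolt]
Tick 6: prefer B, take disk from B; A=[plank,spool,gear] B=[iron,valve] C=[reel,knob,urn,node,bolt,disk]
Tick 7: prefer A, take plank from A; A=[spool,gear] B=[iron,valve] C=[reel,knob,urn,node,bolt,disk,plank]
Tick 8: prefer B, take iron from B; A=[spool,gear] B=[valve] C=[reel,knob,urn,node,bolt,disk,plank,iron]
Tick 9: prefer A, take spool from A; A=[gear] B=[valve] C=[reel,knob,urn,node,bolt,disk,plank,iron,spool]
Tick 10: prefer B, take valve from B; A=[gear] B=[-] C=[reel,knob,urn,node,bolt,disk,plank,iron,spool,valve]

Answer: 10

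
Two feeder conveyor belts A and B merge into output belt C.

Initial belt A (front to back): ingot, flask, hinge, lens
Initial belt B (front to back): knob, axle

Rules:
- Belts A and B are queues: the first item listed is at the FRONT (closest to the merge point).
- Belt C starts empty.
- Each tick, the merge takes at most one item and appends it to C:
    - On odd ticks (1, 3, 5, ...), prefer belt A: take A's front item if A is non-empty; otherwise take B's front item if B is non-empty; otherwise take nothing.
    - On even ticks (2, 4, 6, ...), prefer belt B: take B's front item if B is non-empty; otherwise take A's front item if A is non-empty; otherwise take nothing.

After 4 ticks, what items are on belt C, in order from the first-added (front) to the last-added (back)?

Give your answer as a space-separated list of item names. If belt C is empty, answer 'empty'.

Answer: ingot knob flask axle

Derivation:
Tick 1: prefer A, take ingot from A; A=[flask,hinge,lens] B=[knob,axle] C=[ingot]
Tick 2: prefer B, take knob from B; A=[flask,hinge,lens] B=[axle] C=[ingot,knob]
Tick 3: prefer A, take flask from A; A=[hinge,lens] B=[axle] C=[ingot,knob,flask]
Tick 4: prefer B, take axle from B; A=[hinge,lens] B=[-] C=[ingot,knob,flask,axle]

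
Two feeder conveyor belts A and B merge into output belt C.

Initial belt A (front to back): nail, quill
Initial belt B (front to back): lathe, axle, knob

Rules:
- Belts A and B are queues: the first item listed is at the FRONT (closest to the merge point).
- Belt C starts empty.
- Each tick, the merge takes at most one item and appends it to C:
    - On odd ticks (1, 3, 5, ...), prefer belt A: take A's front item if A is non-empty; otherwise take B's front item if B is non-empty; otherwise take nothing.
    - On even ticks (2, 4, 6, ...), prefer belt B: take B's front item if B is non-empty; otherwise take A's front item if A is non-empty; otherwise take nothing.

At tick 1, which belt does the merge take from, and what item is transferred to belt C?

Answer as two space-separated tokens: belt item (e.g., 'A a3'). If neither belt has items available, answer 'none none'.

Tick 1: prefer A, take nail from A; A=[quill] B=[lathe,axle,knob] C=[nail]

Answer: A nail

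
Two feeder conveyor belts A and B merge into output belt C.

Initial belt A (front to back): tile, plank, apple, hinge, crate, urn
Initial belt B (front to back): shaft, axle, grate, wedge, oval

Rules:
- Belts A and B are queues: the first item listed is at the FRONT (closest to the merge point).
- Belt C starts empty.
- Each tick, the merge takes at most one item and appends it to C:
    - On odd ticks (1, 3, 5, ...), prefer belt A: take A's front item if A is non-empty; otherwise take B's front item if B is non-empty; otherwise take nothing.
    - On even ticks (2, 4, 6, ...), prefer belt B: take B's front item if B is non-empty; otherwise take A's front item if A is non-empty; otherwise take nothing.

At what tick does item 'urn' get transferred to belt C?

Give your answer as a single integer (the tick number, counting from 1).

Tick 1: prefer A, take tile from A; A=[plank,apple,hinge,crate,urn] B=[shaft,axle,grate,wedge,oval] C=[tile]
Tick 2: prefer B, take shaft from B; A=[plank,apple,hinge,crate,urn] B=[axle,grate,wedge,oval] C=[tile,shaft]
Tick 3: prefer A, take plank from A; A=[apple,hinge,crate,urn] B=[axle,grate,wedge,oval] C=[tile,shaft,plank]
Tick 4: prefer B, take axle from B; A=[apple,hinge,crate,urn] B=[grate,wedge,oval] C=[tile,shaft,plank,axle]
Tick 5: prefer A, take apple from A; A=[hinge,crate,urn] B=[grate,wedge,oval] C=[tile,shaft,plank,axle,apple]
Tick 6: prefer B, take grate from B; A=[hinge,crate,urn] B=[wedge,oval] C=[tile,shaft,plank,axle,apple,grate]
Tick 7: prefer A, take hinge from A; A=[crate,urn] B=[wedge,oval] C=[tile,shaft,plank,axle,apple,grate,hinge]
Tick 8: prefer B, take wedge from B; A=[crate,urn] B=[oval] C=[tile,shaft,plank,axle,apple,grate,hinge,wedge]
Tick 9: prefer A, take crate from A; A=[urn] B=[oval] C=[tile,shaft,plank,axle,apple,grate,hinge,wedge,crate]
Tick 10: prefer B, take oval from B; A=[urn] B=[-] C=[tile,shaft,plank,axle,apple,grate,hinge,wedge,crate,oval]
Tick 11: prefer A, take urn from A; A=[-] B=[-] C=[tile,shaft,plank,axle,apple,grate,hinge,wedge,crate,oval,urn]

Answer: 11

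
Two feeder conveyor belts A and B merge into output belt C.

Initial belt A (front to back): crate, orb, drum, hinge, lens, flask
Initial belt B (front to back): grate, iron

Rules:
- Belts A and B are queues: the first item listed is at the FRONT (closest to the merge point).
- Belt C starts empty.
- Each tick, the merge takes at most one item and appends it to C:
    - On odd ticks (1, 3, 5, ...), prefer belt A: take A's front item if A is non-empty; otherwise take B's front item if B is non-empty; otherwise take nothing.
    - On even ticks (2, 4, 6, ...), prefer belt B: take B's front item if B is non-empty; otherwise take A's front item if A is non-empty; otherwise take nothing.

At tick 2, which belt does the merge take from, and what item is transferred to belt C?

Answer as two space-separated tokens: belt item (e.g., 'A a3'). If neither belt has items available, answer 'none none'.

Answer: B grate

Derivation:
Tick 1: prefer A, take crate from A; A=[orb,drum,hinge,lens,flask] B=[grate,iron] C=[crate]
Tick 2: prefer B, take grate from B; A=[orb,drum,hinge,lens,flask] B=[iron] C=[crate,grate]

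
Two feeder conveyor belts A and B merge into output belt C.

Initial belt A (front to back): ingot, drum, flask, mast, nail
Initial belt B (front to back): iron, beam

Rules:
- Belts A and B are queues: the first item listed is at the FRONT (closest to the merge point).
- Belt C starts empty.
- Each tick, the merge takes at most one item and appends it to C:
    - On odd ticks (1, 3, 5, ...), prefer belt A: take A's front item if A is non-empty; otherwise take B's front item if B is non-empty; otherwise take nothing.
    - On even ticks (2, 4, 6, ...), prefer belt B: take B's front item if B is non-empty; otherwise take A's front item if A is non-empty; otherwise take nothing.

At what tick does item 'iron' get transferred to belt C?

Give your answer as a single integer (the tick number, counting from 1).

Answer: 2

Derivation:
Tick 1: prefer A, take ingot from A; A=[drum,flask,mast,nail] B=[iron,beam] C=[ingot]
Tick 2: prefer B, take iron from B; A=[drum,flask,mast,nail] B=[beam] C=[ingot,iron]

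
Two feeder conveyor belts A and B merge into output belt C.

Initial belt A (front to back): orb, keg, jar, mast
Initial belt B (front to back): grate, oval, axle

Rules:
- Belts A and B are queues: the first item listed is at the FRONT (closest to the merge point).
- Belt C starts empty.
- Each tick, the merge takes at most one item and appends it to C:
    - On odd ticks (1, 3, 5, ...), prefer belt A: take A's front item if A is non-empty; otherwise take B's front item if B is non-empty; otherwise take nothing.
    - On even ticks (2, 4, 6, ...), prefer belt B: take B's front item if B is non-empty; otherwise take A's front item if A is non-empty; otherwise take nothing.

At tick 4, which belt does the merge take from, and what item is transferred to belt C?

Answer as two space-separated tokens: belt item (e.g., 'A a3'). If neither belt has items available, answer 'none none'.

Answer: B oval

Derivation:
Tick 1: prefer A, take orb from A; A=[keg,jar,mast] B=[grate,oval,axle] C=[orb]
Tick 2: prefer B, take grate from B; A=[keg,jar,mast] B=[oval,axle] C=[orb,grate]
Tick 3: prefer A, take keg from A; A=[jar,mast] B=[oval,axle] C=[orb,grate,keg]
Tick 4: prefer B, take oval from B; A=[jar,mast] B=[axle] C=[orb,grate,keg,oval]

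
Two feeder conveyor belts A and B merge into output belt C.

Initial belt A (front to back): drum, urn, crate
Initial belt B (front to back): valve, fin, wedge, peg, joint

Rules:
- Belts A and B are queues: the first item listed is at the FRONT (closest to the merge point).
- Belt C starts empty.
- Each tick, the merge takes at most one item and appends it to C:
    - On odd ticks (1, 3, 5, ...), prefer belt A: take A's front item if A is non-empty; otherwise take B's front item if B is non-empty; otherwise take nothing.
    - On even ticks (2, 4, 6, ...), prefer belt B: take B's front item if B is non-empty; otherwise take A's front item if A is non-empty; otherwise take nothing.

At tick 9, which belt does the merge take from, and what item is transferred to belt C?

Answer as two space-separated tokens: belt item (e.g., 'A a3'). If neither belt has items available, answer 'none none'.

Answer: none none

Derivation:
Tick 1: prefer A, take drum from A; A=[urn,crate] B=[valve,fin,wedge,peg,joint] C=[drum]
Tick 2: prefer B, take valve from B; A=[urn,crate] B=[fin,wedge,peg,joint] C=[drum,valve]
Tick 3: prefer A, take urn from A; A=[crate] B=[fin,wedge,peg,joint] C=[drum,valve,urn]
Tick 4: prefer B, take fin from B; A=[crate] B=[wedge,peg,joint] C=[drum,valve,urn,fin]
Tick 5: prefer A, take crate from A; A=[-] B=[wedge,peg,joint] C=[drum,valve,urn,fin,crate]
Tick 6: prefer B, take wedge from B; A=[-] B=[peg,joint] C=[drum,valve,urn,fin,crate,wedge]
Tick 7: prefer A, take peg from B; A=[-] B=[joint] C=[drum,valve,urn,fin,crate,wedge,peg]
Tick 8: prefer B, take joint from B; A=[-] B=[-] C=[drum,valve,urn,fin,crate,wedge,peg,joint]
Tick 9: prefer A, both empty, nothing taken; A=[-] B=[-] C=[drum,valve,urn,fin,crate,wedge,peg,joint]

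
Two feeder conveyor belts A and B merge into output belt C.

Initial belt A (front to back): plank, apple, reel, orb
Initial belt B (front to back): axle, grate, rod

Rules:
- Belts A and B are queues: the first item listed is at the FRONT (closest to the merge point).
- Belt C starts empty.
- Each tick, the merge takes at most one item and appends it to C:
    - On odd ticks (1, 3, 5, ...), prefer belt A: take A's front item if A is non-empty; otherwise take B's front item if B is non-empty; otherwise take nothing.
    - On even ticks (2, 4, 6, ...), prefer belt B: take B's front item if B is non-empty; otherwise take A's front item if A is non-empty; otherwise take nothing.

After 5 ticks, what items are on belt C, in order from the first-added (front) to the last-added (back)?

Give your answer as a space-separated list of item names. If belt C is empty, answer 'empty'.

Answer: plank axle apple grate reel

Derivation:
Tick 1: prefer A, take plank from A; A=[apple,reel,orb] B=[axle,grate,rod] C=[plank]
Tick 2: prefer B, take axle from B; A=[apple,reel,orb] B=[grate,rod] C=[plank,axle]
Tick 3: prefer A, take apple from A; A=[reel,orb] B=[grate,rod] C=[plank,axle,apple]
Tick 4: prefer B, take grate from B; A=[reel,orb] B=[rod] C=[plank,axle,apple,grate]
Tick 5: prefer A, take reel from A; A=[orb] B=[rod] C=[plank,axle,apple,grate,reel]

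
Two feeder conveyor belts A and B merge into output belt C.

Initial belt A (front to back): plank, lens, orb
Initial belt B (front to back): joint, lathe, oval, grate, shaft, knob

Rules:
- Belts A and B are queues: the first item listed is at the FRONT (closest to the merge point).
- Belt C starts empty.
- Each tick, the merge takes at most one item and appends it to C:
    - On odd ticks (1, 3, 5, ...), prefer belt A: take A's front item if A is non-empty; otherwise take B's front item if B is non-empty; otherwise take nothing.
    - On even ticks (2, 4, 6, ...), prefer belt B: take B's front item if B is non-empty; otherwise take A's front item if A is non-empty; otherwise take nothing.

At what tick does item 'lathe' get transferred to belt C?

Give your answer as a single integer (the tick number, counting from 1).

Answer: 4

Derivation:
Tick 1: prefer A, take plank from A; A=[lens,orb] B=[joint,lathe,oval,grate,shaft,knob] C=[plank]
Tick 2: prefer B, take joint from B; A=[lens,orb] B=[lathe,oval,grate,shaft,knob] C=[plank,joint]
Tick 3: prefer A, take lens from A; A=[orb] B=[lathe,oval,grate,shaft,knob] C=[plank,joint,lens]
Tick 4: prefer B, take lathe from B; A=[orb] B=[oval,grate,shaft,knob] C=[plank,joint,lens,lathe]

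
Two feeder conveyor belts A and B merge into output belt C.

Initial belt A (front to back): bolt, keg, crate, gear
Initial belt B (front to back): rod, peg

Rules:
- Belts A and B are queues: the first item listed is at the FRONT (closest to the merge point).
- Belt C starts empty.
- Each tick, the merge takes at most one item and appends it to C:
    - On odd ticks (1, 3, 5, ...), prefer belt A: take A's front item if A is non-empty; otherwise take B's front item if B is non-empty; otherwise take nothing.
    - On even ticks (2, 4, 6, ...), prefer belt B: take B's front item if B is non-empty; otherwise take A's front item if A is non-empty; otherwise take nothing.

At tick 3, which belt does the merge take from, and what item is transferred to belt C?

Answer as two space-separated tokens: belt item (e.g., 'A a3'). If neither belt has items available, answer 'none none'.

Tick 1: prefer A, take bolt from A; A=[keg,crate,gear] B=[rod,peg] C=[bolt]
Tick 2: prefer B, take rod from B; A=[keg,crate,gear] B=[peg] C=[bolt,rod]
Tick 3: prefer A, take keg from A; A=[crate,gear] B=[peg] C=[bolt,rod,keg]

Answer: A keg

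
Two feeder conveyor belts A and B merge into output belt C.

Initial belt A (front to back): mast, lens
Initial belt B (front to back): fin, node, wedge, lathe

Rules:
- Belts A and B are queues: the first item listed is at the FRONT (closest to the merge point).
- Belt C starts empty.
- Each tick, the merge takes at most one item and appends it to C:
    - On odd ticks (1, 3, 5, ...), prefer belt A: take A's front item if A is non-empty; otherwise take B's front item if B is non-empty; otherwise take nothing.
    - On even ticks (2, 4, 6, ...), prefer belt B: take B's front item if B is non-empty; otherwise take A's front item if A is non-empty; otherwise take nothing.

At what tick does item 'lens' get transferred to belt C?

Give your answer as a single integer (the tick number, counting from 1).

Answer: 3

Derivation:
Tick 1: prefer A, take mast from A; A=[lens] B=[fin,node,wedge,lathe] C=[mast]
Tick 2: prefer B, take fin from B; A=[lens] B=[node,wedge,lathe] C=[mast,fin]
Tick 3: prefer A, take lens from A; A=[-] B=[node,wedge,lathe] C=[mast,fin,lens]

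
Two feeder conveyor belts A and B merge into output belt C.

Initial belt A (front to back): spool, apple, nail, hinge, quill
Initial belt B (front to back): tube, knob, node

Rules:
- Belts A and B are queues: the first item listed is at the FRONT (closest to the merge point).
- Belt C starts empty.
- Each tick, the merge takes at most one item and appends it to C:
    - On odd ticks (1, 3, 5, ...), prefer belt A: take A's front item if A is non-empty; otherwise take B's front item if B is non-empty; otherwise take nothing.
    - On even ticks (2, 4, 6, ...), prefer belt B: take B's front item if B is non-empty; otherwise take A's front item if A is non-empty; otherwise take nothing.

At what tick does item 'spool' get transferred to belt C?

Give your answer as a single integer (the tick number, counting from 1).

Answer: 1

Derivation:
Tick 1: prefer A, take spool from A; A=[apple,nail,hinge,quill] B=[tube,knob,node] C=[spool]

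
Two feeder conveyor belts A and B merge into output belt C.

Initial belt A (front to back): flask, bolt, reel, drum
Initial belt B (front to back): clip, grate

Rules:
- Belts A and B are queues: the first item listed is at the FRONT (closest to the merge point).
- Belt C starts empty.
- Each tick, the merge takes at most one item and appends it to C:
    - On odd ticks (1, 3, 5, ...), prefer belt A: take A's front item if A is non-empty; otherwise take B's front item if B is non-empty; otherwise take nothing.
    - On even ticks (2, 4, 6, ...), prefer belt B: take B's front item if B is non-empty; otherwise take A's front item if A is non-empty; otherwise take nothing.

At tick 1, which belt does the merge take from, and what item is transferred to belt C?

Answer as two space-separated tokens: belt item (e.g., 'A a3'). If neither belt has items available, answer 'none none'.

Answer: A flask

Derivation:
Tick 1: prefer A, take flask from A; A=[bolt,reel,drum] B=[clip,grate] C=[flask]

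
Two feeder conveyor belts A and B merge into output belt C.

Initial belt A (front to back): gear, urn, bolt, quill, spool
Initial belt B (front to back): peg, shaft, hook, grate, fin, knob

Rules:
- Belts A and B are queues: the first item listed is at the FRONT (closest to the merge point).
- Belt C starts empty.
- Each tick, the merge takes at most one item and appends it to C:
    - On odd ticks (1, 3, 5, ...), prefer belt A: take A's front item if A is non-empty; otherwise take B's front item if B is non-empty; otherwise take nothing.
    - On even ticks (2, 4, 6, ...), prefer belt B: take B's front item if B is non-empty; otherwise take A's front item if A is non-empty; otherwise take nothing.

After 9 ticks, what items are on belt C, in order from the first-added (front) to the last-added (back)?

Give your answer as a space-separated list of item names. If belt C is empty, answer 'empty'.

Tick 1: prefer A, take gear from A; A=[urn,bolt,quill,spool] B=[peg,shaft,hook,grate,fin,knob] C=[gear]
Tick 2: prefer B, take peg from B; A=[urn,bolt,quill,spool] B=[shaft,hook,grate,fin,knob] C=[gear,peg]
Tick 3: prefer A, take urn from A; A=[bolt,quill,spool] B=[shaft,hook,grate,fin,knob] C=[gear,peg,urn]
Tick 4: prefer B, take shaft from B; A=[bolt,quill,spool] B=[hook,grate,fin,knob] C=[gear,peg,urn,shaft]
Tick 5: prefer A, take bolt from A; A=[quill,spool] B=[hook,grate,fin,knob] C=[gear,peg,urn,shaft,bolt]
Tick 6: prefer B, take hook from B; A=[quill,spool] B=[grate,fin,knob] C=[gear,peg,urn,shaft,bolt,hook]
Tick 7: prefer A, take quill from A; A=[spool] B=[grate,fin,knob] C=[gear,peg,urn,shaft,bolt,hook,quill]
Tick 8: prefer B, take grate from B; A=[spool] B=[fin,knob] C=[gear,peg,urn,shaft,bolt,hook,quill,grate]
Tick 9: prefer A, take spool from A; A=[-] B=[fin,knob] C=[gear,peg,urn,shaft,bolt,hook,quill,grate,spool]

Answer: gear peg urn shaft bolt hook quill grate spool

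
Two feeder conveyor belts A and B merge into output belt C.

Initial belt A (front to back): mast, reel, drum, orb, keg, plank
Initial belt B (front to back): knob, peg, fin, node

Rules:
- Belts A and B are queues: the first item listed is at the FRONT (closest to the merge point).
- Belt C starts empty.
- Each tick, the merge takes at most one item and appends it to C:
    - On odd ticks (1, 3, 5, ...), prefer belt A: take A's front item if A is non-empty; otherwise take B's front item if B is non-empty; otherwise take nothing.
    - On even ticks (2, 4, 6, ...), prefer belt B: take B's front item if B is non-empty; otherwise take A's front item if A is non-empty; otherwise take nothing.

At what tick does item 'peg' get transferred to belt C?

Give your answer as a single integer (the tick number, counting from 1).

Answer: 4

Derivation:
Tick 1: prefer A, take mast from A; A=[reel,drum,orb,keg,plank] B=[knob,peg,fin,node] C=[mast]
Tick 2: prefer B, take knob from B; A=[reel,drum,orb,keg,plank] B=[peg,fin,node] C=[mast,knob]
Tick 3: prefer A, take reel from A; A=[drum,orb,keg,plank] B=[peg,fin,node] C=[mast,knob,reel]
Tick 4: prefer B, take peg from B; A=[drum,orb,keg,plank] B=[fin,node] C=[mast,knob,reel,peg]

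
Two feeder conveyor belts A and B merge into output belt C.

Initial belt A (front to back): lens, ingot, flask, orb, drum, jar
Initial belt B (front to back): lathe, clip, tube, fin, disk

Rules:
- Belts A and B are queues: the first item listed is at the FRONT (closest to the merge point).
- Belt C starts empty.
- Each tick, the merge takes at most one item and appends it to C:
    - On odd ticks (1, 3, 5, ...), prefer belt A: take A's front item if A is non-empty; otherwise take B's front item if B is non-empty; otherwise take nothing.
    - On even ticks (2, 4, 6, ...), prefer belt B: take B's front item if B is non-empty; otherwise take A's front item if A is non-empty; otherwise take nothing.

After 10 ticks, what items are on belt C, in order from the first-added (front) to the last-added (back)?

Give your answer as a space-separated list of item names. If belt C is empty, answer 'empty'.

Tick 1: prefer A, take lens from A; A=[ingot,flask,orb,drum,jar] B=[lathe,clip,tube,fin,disk] C=[lens]
Tick 2: prefer B, take lathe from B; A=[ingot,flask,orb,drum,jar] B=[clip,tube,fin,disk] C=[lens,lathe]
Tick 3: prefer A, take ingot from A; A=[flask,orb,drum,jar] B=[clip,tube,fin,disk] C=[lens,lathe,ingot]
Tick 4: prefer B, take clip from B; A=[flask,orb,drum,jar] B=[tube,fin,disk] C=[lens,lathe,ingot,clip]
Tick 5: prefer A, take flask from A; A=[orb,drum,jar] B=[tube,fin,disk] C=[lens,lathe,ingot,clip,flask]
Tick 6: prefer B, take tube from B; A=[orb,drum,jar] B=[fin,disk] C=[lens,lathe,ingot,clip,flask,tube]
Tick 7: prefer A, take orb from A; A=[drum,jar] B=[fin,disk] C=[lens,lathe,ingot,clip,flask,tube,orb]
Tick 8: prefer B, take fin from B; A=[drum,jar] B=[disk] C=[lens,lathe,ingot,clip,flask,tube,orb,fin]
Tick 9: prefer A, take drum from A; A=[jar] B=[disk] C=[lens,lathe,ingot,clip,flask,tube,orb,fin,drum]
Tick 10: prefer B, take disk from B; A=[jar] B=[-] C=[lens,lathe,ingot,clip,flask,tube,orb,fin,drum,disk]

Answer: lens lathe ingot clip flask tube orb fin drum disk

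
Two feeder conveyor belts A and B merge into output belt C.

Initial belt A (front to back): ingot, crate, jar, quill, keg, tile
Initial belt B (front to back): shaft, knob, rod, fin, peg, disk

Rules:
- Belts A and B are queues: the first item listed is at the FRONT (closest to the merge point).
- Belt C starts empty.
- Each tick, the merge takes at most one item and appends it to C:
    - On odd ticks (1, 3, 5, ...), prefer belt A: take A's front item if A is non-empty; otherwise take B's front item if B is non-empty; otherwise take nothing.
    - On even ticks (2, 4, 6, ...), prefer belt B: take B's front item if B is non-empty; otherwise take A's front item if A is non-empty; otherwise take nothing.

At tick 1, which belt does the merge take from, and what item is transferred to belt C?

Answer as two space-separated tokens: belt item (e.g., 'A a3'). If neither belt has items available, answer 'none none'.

Tick 1: prefer A, take ingot from A; A=[crate,jar,quill,keg,tile] B=[shaft,knob,rod,fin,peg,disk] C=[ingot]

Answer: A ingot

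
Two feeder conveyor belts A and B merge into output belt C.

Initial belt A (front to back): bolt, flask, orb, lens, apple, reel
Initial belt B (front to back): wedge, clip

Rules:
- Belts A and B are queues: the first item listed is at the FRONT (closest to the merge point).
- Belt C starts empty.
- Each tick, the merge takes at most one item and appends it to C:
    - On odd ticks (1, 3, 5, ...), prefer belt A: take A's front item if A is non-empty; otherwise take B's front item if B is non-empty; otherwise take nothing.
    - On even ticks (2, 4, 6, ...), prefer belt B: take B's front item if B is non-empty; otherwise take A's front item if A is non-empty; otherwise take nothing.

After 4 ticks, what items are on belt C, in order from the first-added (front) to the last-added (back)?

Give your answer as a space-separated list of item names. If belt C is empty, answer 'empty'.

Answer: bolt wedge flask clip

Derivation:
Tick 1: prefer A, take bolt from A; A=[flask,orb,lens,apple,reel] B=[wedge,clip] C=[bolt]
Tick 2: prefer B, take wedge from B; A=[flask,orb,lens,apple,reel] B=[clip] C=[bolt,wedge]
Tick 3: prefer A, take flask from A; A=[orb,lens,apple,reel] B=[clip] C=[bolt,wedge,flask]
Tick 4: prefer B, take clip from B; A=[orb,lens,apple,reel] B=[-] C=[bolt,wedge,flask,clip]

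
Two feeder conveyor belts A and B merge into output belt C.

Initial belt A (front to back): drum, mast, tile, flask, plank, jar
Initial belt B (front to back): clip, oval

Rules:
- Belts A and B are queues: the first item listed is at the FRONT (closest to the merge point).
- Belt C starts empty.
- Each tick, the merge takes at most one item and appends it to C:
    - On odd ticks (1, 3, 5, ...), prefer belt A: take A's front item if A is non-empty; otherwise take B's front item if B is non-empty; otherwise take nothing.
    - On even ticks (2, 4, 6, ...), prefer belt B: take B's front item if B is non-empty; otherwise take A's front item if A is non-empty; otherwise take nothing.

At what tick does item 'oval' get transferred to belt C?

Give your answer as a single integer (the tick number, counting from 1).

Tick 1: prefer A, take drum from A; A=[mast,tile,flask,plank,jar] B=[clip,oval] C=[drum]
Tick 2: prefer B, take clip from B; A=[mast,tile,flask,plank,jar] B=[oval] C=[drum,clip]
Tick 3: prefer A, take mast from A; A=[tile,flask,plank,jar] B=[oval] C=[drum,clip,mast]
Tick 4: prefer B, take oval from B; A=[tile,flask,plank,jar] B=[-] C=[drum,clip,mast,oval]

Answer: 4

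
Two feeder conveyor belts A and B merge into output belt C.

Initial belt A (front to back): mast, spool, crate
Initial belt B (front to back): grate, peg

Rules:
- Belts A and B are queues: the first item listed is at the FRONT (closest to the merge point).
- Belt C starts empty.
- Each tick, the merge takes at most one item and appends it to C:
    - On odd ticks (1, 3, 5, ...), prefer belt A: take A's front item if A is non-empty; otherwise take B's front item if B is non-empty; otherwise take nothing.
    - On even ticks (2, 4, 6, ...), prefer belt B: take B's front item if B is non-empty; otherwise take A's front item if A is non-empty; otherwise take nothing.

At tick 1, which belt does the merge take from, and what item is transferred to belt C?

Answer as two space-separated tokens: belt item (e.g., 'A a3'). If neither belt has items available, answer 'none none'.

Tick 1: prefer A, take mast from A; A=[spool,crate] B=[grate,peg] C=[mast]

Answer: A mast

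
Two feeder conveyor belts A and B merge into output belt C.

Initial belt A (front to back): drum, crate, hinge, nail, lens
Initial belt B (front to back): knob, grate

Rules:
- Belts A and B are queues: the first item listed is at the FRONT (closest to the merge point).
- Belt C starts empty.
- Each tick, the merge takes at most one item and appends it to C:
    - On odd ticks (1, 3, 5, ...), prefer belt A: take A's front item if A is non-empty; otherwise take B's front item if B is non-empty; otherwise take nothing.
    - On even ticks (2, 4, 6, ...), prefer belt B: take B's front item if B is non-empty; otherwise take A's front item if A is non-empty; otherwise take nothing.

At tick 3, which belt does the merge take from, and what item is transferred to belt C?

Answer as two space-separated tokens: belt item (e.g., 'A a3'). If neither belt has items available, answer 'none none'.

Answer: A crate

Derivation:
Tick 1: prefer A, take drum from A; A=[crate,hinge,nail,lens] B=[knob,grate] C=[drum]
Tick 2: prefer B, take knob from B; A=[crate,hinge,nail,lens] B=[grate] C=[drum,knob]
Tick 3: prefer A, take crate from A; A=[hinge,nail,lens] B=[grate] C=[drum,knob,crate]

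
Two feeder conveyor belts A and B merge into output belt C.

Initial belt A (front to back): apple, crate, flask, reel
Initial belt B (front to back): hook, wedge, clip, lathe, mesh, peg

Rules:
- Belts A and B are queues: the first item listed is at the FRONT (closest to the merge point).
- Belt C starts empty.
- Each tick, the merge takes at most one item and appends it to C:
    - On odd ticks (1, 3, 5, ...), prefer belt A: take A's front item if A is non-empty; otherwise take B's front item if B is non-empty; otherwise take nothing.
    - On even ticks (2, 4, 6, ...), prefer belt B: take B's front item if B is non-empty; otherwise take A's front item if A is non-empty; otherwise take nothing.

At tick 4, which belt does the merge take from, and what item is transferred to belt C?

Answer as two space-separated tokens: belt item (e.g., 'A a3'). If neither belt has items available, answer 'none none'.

Answer: B wedge

Derivation:
Tick 1: prefer A, take apple from A; A=[crate,flask,reel] B=[hook,wedge,clip,lathe,mesh,peg] C=[apple]
Tick 2: prefer B, take hook from B; A=[crate,flask,reel] B=[wedge,clip,lathe,mesh,peg] C=[apple,hook]
Tick 3: prefer A, take crate from A; A=[flask,reel] B=[wedge,clip,lathe,mesh,peg] C=[apple,hook,crate]
Tick 4: prefer B, take wedge from B; A=[flask,reel] B=[clip,lathe,mesh,peg] C=[apple,hook,crate,wedge]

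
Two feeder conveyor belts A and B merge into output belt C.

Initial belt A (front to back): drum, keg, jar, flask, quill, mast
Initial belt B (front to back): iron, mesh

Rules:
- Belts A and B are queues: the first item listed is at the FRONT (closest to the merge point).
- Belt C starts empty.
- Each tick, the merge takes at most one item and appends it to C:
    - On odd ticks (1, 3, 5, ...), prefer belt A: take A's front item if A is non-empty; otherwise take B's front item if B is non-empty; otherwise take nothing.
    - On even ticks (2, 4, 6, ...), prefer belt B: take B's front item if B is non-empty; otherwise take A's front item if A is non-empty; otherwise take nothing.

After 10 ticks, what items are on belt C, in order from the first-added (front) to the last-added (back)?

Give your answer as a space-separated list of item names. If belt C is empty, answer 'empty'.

Answer: drum iron keg mesh jar flask quill mast

Derivation:
Tick 1: prefer A, take drum from A; A=[keg,jar,flask,quill,mast] B=[iron,mesh] C=[drum]
Tick 2: prefer B, take iron from B; A=[keg,jar,flask,quill,mast] B=[mesh] C=[drum,iron]
Tick 3: prefer A, take keg from A; A=[jar,flask,quill,mast] B=[mesh] C=[drum,iron,keg]
Tick 4: prefer B, take mesh from B; A=[jar,flask,quill,mast] B=[-] C=[drum,iron,keg,mesh]
Tick 5: prefer A, take jar from A; A=[flask,quill,mast] B=[-] C=[drum,iron,keg,mesh,jar]
Tick 6: prefer B, take flask from A; A=[quill,mast] B=[-] C=[drum,iron,keg,mesh,jar,flask]
Tick 7: prefer A, take quill from A; A=[mast] B=[-] C=[drum,iron,keg,mesh,jar,flask,quill]
Tick 8: prefer B, take mast from A; A=[-] B=[-] C=[drum,iron,keg,mesh,jar,flask,quill,mast]
Tick 9: prefer A, both empty, nothing taken; A=[-] B=[-] C=[drum,iron,keg,mesh,jar,flask,quill,mast]
Tick 10: prefer B, both empty, nothing taken; A=[-] B=[-] C=[drum,iron,keg,mesh,jar,flask,quill,mast]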